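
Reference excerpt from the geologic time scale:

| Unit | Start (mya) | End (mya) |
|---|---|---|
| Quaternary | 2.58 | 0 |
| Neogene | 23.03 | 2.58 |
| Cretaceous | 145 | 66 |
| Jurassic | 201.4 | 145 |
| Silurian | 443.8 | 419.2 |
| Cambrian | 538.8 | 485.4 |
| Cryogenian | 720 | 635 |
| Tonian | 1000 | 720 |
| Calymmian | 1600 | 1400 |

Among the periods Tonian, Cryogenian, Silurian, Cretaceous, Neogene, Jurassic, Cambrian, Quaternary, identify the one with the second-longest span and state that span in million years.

Start − end for each: Tonian 1000 − 720 = 280; Cryogenian 720 − 635 = 85; Silurian 443.8 − 419.2 = 24.6; Cretaceous 145 − 66 = 79; Neogene 23.03 − 2.58 = 20.45; Jurassic 201.4 − 145 = 56.4; Cambrian 538.8 − 485.4 = 53.4; Quaternary 2.58 − 0 = 2.58.
Ranking these from longest: Tonian > Cryogenian > Cretaceous > Jurassic > Cambrian > Silurian > Neogene > Quaternary.
Position 2 in that ranking is Cryogenian, which lasted 85 Myr.

Cryogenian, 85 million years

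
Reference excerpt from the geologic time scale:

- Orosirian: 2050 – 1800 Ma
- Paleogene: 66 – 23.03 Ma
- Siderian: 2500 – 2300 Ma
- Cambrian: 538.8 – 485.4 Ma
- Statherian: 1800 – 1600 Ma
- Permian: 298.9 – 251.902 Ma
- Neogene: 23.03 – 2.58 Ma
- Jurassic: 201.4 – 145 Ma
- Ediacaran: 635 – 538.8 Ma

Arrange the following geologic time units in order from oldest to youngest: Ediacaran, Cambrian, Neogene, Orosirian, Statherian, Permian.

Read off each span (Ma): Ediacaran 635–538.8; Cambrian 538.8–485.4; Neogene 23.03–2.58; Orosirian 2050–1800; Statherian 1800–1600; Permian 298.9–251.902.
Larger Ma is older, so oldest→youngest is Orosirian, Statherian, Ediacaran, Cambrian, Permian, Neogene.

Orosirian, Statherian, Ediacaran, Cambrian, Permian, Neogene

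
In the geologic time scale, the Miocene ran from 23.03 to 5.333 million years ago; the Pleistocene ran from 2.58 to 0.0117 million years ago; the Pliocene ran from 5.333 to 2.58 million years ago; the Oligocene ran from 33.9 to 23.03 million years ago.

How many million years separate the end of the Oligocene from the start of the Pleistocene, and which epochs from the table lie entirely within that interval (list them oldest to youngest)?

The Oligocene closes at 23.03 Ma and the Pleistocene opens at 2.58 Ma, so the interval is 23.03 − 2.58 = 20.45 Myr.
An epoch fits inside if it starts at or after 23.03 Ma and ends at or before 2.58 Ma; oldest first that gives Miocene, Pliocene.

20.45 million years; Miocene, Pliocene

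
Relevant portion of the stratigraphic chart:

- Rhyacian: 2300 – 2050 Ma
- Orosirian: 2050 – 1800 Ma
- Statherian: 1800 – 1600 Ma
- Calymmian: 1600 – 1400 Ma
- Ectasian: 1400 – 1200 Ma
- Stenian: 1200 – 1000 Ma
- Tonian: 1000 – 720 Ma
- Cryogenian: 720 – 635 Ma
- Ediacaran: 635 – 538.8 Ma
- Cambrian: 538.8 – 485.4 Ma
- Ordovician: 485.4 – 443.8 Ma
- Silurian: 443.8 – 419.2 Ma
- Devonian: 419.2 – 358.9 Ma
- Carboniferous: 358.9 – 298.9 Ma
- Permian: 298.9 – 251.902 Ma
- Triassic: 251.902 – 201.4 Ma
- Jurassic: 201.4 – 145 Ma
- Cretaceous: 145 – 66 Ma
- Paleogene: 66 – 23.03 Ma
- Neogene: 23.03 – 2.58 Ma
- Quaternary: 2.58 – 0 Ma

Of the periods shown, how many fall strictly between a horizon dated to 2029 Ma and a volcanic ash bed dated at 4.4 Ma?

17

2029 Ma sits inside the Orosirian (2050–1800) and 4.4 Ma inside the Neogene (23.03–2.58); neither of those is wholly between the two dates.
The listed periods lying completely between them are Statherian, Calymmian, Ectasian, Stenian, Tonian, Cryogenian, Ediacaran, Cambrian, Ordovician, Silurian, Devonian, Carboniferous, Permian, Triassic, Jurassic, Cretaceous, Paleogene — 17 in all.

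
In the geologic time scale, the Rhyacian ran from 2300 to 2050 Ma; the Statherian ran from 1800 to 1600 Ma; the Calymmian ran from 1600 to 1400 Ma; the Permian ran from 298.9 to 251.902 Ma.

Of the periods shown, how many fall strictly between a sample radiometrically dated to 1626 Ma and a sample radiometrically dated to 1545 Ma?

0

The older date is 1626 Ma and the younger is 1545 Ma.
No period both begins after 1626 Ma and ends before 1545 Ma, so the count is 0.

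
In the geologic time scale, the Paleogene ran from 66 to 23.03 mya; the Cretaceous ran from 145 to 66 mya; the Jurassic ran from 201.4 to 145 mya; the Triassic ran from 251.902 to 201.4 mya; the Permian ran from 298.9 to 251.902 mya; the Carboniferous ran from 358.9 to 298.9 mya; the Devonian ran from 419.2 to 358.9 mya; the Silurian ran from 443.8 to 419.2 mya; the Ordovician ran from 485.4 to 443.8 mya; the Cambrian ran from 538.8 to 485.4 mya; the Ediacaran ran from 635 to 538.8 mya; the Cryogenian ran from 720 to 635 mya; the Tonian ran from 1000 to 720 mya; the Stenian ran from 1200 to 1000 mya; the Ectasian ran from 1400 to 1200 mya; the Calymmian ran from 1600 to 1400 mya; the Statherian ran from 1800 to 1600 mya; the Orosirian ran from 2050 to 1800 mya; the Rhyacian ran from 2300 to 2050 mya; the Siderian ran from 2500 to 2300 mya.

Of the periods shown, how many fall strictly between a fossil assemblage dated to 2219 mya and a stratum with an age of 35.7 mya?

The older date is 2219 Ma and the younger is 35.7 Ma.
Periods with start < 2219 and end > 35.7 Ma: Orosirian (2050–1800), Statherian (1800–1600), Calymmian (1600–1400), Ectasian (1400–1200), Stenian (1200–1000), Tonian (1000–720), Cryogenian (720–635), Ediacaran (635–538.8), Cambrian (538.8–485.4), Ordovician (485.4–443.8), Silurian (443.8–419.2), Devonian (419.2–358.9), Carboniferous (358.9–298.9), Permian (298.9–251.902), Triassic (251.902–201.4), Jurassic (201.4–145), Cretaceous (145–66).
That is 17 complete periods.

17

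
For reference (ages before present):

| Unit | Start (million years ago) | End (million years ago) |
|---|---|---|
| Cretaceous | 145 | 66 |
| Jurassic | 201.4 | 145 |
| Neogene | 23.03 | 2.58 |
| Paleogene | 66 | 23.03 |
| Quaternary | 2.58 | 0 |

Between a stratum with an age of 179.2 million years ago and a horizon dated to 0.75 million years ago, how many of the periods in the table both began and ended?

3

The older date is 179.2 Ma and the younger is 0.75 Ma.
Periods with start < 179.2 and end > 0.75 Ma: Cretaceous (145–66), Paleogene (66–23.03), Neogene (23.03–2.58).
That is 3 complete periods.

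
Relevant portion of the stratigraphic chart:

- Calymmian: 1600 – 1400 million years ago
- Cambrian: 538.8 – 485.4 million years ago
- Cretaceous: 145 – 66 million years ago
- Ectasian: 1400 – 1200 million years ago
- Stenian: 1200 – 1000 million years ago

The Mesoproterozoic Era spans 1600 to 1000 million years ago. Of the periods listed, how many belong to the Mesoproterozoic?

3

Periods inside 1600–1000 Ma: Calymmian, Ectasian, Stenian — 3 in total.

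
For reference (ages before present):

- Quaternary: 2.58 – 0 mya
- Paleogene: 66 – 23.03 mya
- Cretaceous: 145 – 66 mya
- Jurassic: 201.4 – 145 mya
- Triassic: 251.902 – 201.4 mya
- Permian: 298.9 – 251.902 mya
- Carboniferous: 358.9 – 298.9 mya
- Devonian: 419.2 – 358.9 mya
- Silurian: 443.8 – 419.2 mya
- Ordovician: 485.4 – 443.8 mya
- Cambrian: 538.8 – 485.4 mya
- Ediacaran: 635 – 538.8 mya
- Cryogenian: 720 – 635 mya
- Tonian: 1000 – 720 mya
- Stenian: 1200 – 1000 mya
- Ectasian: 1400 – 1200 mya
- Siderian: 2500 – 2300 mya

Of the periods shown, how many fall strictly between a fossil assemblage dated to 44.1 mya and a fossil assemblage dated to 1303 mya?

The older date is 1303 Ma and the younger is 44.1 Ma.
Periods with start < 1303 and end > 44.1 Ma: Stenian (1200–1000), Tonian (1000–720), Cryogenian (720–635), Ediacaran (635–538.8), Cambrian (538.8–485.4), Ordovician (485.4–443.8), Silurian (443.8–419.2), Devonian (419.2–358.9), Carboniferous (358.9–298.9), Permian (298.9–251.902), Triassic (251.902–201.4), Jurassic (201.4–145), Cretaceous (145–66).
That is 13 complete periods.

13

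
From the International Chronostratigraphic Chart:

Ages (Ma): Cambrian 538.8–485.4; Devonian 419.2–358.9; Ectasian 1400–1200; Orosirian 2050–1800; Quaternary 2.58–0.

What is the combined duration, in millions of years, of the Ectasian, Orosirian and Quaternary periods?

Each duration: Ectasian = 200; Orosirian = 250; Quaternary = 2.58.
Sum: 200 + 250 + 2.58 = 452.58 Myr.

452.58 million years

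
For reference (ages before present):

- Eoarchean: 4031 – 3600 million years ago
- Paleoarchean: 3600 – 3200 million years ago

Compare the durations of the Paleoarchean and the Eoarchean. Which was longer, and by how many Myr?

Paleoarchean: 3600 − 3200 = 400 Myr.
Eoarchean: 4031 − 3600 = 431 Myr.
Difference: 431 − 400 = 31 Myr, so the Eoarchean was longer.

Eoarchean, by 31 million years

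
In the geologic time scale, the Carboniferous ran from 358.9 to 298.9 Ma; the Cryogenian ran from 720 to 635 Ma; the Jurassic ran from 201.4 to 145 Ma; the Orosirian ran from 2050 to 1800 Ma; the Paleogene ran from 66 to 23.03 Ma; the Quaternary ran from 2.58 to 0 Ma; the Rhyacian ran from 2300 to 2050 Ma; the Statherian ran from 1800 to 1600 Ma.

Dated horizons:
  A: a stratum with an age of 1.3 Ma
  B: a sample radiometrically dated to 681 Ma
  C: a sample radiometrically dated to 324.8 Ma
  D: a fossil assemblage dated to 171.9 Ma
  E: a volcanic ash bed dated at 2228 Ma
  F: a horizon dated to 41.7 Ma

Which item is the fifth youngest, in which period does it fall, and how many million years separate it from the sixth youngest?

Smaller Ma means younger, so youngest first: A 1.3 < F 41.7 < D 171.9 < C 324.8 < B 681 < E 2228.
Counting 5 along gives B (681 Ma); the excerpt puts that inside the Cryogenian, 720–635 Ma.
Next in line is E (2228 Ma), and 2228 − 681 = 1547 Myr.

B, in the Cryogenian; 1547 million years to E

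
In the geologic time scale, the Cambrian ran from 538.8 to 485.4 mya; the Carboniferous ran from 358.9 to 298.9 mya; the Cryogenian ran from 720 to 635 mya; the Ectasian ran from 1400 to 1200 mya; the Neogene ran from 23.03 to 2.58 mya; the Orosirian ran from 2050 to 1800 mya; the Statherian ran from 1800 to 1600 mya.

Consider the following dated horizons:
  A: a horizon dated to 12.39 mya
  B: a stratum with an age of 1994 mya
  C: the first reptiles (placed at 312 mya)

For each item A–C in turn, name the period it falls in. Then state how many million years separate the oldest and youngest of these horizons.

A — Neogene; B — Orosirian; C — Carboniferous; span 1981.61 million years

Match each age against the start–end ranges in the excerpt: A = 12.39 Ma → Neogene (23.03–2.58); B = 1994 Ma → Orosirian (2050–1800); C = 312 Ma → Carboniferous (358.9–298.9).
The largest age is 1994 Ma and the smallest is 12.39 Ma; their difference is 1981.61 Myr.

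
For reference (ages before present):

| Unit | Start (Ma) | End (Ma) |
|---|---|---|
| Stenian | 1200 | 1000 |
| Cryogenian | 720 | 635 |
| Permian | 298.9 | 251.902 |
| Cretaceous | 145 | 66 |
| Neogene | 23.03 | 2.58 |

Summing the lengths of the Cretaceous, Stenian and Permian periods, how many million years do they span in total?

325.998 million years

Duration is start − end for each: (145 − 66) + (1200 − 1000) + (298.9 − 251.902).
That is 79 + 200 + 46.998, which totals 325.998 million years.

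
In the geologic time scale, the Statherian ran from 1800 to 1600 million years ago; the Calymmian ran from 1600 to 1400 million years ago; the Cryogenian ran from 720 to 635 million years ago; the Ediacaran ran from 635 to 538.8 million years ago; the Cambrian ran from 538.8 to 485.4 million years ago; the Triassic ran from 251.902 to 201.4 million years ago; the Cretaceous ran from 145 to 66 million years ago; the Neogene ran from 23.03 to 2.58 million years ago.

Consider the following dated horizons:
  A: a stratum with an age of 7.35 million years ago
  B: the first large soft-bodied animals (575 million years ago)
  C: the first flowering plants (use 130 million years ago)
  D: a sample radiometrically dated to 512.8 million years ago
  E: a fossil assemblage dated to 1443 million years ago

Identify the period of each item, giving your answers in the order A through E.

A: 7.35 Ma lies in 23.03–2.58 Ma, so Neogene.
B: 575 Ma lies in 635–538.8 Ma, so Ediacaran.
C: 130 Ma lies in 145–66 Ma, so Cretaceous.
D: 512.8 Ma lies in 538.8–485.4 Ma, so Cambrian.
E: 1443 Ma lies in 1600–1400 Ma, so Calymmian.

A — Neogene; B — Ediacaran; C — Cretaceous; D — Cambrian; E — Calymmian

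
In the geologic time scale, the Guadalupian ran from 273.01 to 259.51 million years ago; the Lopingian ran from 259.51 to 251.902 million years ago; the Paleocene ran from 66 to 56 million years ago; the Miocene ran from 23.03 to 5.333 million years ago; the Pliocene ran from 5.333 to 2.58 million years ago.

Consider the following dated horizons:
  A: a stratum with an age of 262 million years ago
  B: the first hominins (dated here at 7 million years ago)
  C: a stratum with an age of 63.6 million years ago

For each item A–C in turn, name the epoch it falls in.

A — Guadalupian; B — Miocene; C — Paleocene

Match each age against the start–end ranges in the excerpt: A = 262 Ma → Guadalupian (273.01–259.51); B = 7 Ma → Miocene (23.03–5.333); C = 63.6 Ma → Paleocene (66–56).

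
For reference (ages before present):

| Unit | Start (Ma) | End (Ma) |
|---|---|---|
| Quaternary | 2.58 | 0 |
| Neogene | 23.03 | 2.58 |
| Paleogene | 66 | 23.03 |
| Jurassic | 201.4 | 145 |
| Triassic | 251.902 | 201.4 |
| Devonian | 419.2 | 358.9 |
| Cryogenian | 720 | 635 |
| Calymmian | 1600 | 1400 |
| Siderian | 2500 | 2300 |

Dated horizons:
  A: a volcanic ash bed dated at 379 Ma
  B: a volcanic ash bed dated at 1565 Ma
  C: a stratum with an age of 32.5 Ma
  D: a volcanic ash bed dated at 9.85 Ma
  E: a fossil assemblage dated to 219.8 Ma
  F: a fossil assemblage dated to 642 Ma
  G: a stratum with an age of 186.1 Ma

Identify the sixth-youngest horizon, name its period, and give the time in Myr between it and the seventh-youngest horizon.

Sorted youngest-first by Ma: D (9.85), C (32.5), G (186.1), E (219.8), A (379), F (642), B (1565).
The sixth youngest is F at 642 Ma, which lies in 720–635 Ma: the Cryogenian.
The seventh youngest is B at 1565 Ma; separation = |642 − 1565| = 923 Myr.

F, in the Cryogenian; 923 million years to B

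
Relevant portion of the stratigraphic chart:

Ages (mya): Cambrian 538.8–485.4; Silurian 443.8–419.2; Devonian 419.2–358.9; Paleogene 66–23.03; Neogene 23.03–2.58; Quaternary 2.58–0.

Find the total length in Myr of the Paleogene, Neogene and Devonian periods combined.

Each duration: Paleogene = 42.97; Neogene = 20.45; Devonian = 60.3.
Sum: 42.97 + 20.45 + 60.3 = 123.72 Myr.

123.72 million years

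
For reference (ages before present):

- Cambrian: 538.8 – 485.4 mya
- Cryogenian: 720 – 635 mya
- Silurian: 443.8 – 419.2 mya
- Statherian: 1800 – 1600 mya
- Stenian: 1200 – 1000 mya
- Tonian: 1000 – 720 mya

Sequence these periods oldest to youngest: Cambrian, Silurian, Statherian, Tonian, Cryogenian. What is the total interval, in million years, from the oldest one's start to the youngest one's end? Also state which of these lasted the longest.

From the excerpt: Cambrian 538.8–485.4; Silurian 443.8–419.2; Statherian 1800–1600; Tonian 1000–720; Cryogenian 720–635 (Ma).
Larger Ma is earlier, so the oldest is Statherian and the youngest is Silurian; oldest to youngest: Statherian, Tonian, Cryogenian, Cambrian, Silurian.
Oldest start 1800 minus youngest end 419.2 gives 1380.8 Myr overall.
Individual lengths (start − end): Cryogenian 85; Cambrian 53.4; Silurian 24.6; Statherian 200; Tonian 280. The largest is Tonian at 280 Myr.

Statherian → Tonian → Cryogenian → Cambrian → Silurian; total span 1380.8 Myr; longest is Tonian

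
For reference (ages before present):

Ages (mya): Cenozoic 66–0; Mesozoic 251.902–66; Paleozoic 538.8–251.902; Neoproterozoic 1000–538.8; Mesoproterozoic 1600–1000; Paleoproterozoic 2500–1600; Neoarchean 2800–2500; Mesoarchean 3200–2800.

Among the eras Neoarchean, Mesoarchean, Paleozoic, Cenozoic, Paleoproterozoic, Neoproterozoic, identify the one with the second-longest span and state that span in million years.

Durations: Neoarchean 300; Mesoarchean 400; Paleozoic 286.898; Cenozoic 66; Paleoproterozoic 900; Neoproterozoic 461.2 Myr.
Sorted longest-first: Paleoproterozoic (900), Neoproterozoic (461.2), Mesoarchean (400), Neoarchean (300), Paleozoic (286.898), Cenozoic (66).
The second longest is Neoproterozoic at 461.2 Myr.

Neoproterozoic, 461.2 million years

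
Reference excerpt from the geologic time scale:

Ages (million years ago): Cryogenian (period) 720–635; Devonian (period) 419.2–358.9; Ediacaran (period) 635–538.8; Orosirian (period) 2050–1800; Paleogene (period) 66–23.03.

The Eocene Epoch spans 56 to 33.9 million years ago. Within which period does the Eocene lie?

Paleogene

The Eocene (56–33.9 Ma) lies entirely within 66–23.03 Ma, the Paleogene Period.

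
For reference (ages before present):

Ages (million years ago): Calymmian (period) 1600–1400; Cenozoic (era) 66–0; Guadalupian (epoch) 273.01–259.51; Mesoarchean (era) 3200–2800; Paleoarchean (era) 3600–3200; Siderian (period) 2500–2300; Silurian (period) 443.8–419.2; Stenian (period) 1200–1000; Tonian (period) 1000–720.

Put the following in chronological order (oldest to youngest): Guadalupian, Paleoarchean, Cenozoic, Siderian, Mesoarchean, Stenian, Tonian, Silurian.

Read off each span (Ma): Guadalupian 273.01–259.51; Paleoarchean 3600–3200; Cenozoic 66–0; Siderian 2500–2300; Mesoarchean 3200–2800; Stenian 1200–1000; Tonian 1000–720; Silurian 443.8–419.2.
Larger Ma is older, so oldest→youngest is Paleoarchean, Mesoarchean, Siderian, Stenian, Tonian, Silurian, Guadalupian, Cenozoic.

Paleoarchean → Mesoarchean → Siderian → Stenian → Tonian → Silurian → Guadalupian → Cenozoic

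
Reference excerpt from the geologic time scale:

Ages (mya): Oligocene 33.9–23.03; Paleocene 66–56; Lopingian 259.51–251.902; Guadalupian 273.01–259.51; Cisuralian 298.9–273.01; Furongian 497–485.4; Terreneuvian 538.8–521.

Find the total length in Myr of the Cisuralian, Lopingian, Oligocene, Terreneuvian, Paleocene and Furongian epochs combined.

Each duration: Cisuralian = 25.89; Lopingian = 7.608; Oligocene = 10.87; Terreneuvian = 17.8; Paleocene = 10; Furongian = 11.6.
Sum: 25.89 + 7.608 + 10.87 + 17.8 + 10 + 11.6 = 83.768 Myr.

83.768 million years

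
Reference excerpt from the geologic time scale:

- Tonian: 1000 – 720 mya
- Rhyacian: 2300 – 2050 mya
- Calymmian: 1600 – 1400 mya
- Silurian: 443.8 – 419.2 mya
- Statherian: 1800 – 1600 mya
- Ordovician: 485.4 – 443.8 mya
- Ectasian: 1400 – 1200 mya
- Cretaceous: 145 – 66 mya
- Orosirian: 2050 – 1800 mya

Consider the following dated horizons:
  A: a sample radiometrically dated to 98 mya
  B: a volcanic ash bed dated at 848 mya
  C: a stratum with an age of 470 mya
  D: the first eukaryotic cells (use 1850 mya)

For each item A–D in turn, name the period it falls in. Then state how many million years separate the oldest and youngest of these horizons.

A — Cretaceous; B — Tonian; C — Ordovician; D — Orosirian; span 1752 million years

A: 98 Ma lies in 145–66 Ma, so Cretaceous.
B: 848 Ma lies in 1000–720 Ma, so Tonian.
C: 470 Ma lies in 485.4–443.8 Ma, so Ordovician.
D: 1850 Ma lies in 2050–1800 Ma, so Orosirian.
Oldest = 1850 Ma, youngest = 98 Ma → span 1752 Myr.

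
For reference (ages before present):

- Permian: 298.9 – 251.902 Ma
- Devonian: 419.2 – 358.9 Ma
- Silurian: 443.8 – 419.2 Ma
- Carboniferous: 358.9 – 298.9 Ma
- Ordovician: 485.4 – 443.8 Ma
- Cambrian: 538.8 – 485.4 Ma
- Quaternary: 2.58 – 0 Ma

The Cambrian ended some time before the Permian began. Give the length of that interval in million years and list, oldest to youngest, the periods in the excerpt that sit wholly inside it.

The Cambrian closes at 485.4 Ma and the Permian opens at 298.9 Ma, so the interval is 485.4 − 298.9 = 186.5 Myr.
A period fits inside if it starts at or after 485.4 Ma and ends at or before 298.9 Ma; oldest first that gives Ordovician, Silurian, Devonian, Carboniferous.

186.5 million years; Ordovician, Silurian, Devonian, Carboniferous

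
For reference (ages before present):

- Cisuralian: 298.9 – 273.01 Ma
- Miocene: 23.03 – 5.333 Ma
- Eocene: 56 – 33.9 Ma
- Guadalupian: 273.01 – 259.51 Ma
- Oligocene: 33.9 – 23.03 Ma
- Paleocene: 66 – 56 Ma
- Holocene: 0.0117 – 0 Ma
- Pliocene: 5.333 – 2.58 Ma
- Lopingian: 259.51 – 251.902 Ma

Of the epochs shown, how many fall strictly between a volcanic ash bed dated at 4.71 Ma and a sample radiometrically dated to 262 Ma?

The older date is 262 Ma and the younger is 4.71 Ma.
Epochs with start < 262 and end > 4.71 Ma: Lopingian (259.51–251.902), Paleocene (66–56), Eocene (56–33.9), Oligocene (33.9–23.03), Miocene (23.03–5.333).
That is 5 complete epochs.

5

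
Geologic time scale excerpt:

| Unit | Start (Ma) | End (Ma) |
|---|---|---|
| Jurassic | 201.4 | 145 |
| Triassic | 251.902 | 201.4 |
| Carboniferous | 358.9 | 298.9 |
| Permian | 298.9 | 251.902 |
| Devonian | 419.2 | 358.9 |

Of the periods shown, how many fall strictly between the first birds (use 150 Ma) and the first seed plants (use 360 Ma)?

3

The older date is 360 Ma and the younger is 150 Ma.
Periods with start < 360 and end > 150 Ma: Carboniferous (358.9–298.9), Permian (298.9–251.902), Triassic (251.902–201.4).
That is 3 complete periods.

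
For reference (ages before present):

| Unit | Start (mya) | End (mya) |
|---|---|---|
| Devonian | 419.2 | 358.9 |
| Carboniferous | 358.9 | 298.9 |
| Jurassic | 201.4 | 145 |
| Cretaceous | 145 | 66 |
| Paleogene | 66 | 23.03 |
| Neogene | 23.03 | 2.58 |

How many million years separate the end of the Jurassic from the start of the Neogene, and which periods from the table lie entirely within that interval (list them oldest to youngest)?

121.97 million years; Cretaceous, Paleogene

The Jurassic closes at 145 Ma and the Neogene opens at 23.03 Ma, so the interval is 145 − 23.03 = 121.97 Myr.
A period fits inside if it starts at or after 145 Ma and ends at or before 23.03 Ma; oldest first that gives Cretaceous, Paleogene.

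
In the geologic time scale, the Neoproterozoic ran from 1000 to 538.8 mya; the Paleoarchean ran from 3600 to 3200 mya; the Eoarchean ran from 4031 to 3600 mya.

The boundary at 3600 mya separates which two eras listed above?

Eoarchean and Paleoarchean

The Eoarchean ends at 3600 mya and the Paleoarchean begins at 3600 mya, so they share that boundary.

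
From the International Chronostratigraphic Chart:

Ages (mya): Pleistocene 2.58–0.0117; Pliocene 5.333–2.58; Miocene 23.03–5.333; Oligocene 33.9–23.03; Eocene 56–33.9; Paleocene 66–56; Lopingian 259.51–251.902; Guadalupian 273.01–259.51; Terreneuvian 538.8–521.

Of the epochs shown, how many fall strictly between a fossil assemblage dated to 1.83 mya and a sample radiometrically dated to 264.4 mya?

The older date is 264.4 Ma and the younger is 1.83 Ma.
Epochs with start < 264.4 and end > 1.83 Ma: Lopingian (259.51–251.902), Paleocene (66–56), Eocene (56–33.9), Oligocene (33.9–23.03), Miocene (23.03–5.333), Pliocene (5.333–2.58).
That is 6 complete epochs.

6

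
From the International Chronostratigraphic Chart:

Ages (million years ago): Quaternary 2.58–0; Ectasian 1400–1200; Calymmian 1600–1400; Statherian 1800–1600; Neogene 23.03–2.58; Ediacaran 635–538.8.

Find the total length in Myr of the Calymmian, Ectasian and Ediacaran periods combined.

496.2 million years

Duration is start − end for each: (1600 − 1400) + (1400 − 1200) + (635 − 538.8).
That is 200 + 200 + 96.2, which totals 496.2 million years.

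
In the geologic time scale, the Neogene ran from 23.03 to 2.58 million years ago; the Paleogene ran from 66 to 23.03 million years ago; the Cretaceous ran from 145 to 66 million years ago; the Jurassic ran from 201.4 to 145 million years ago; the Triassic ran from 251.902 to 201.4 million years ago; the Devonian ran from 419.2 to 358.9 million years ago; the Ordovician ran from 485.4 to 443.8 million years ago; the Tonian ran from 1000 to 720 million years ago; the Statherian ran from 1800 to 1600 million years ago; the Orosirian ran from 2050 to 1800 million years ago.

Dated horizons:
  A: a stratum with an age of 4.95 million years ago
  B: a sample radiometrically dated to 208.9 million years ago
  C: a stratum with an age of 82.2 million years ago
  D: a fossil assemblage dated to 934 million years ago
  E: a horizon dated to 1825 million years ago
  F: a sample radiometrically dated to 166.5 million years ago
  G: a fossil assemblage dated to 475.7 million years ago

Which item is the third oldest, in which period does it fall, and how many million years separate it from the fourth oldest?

G, in the Ordovician; 266.8 million years to B

Larger Ma means older, so oldest first: E 1825 > D 934 > G 475.7 > B 208.9 > F 166.5 > C 82.2 > A 4.95.
Counting 3 along gives G (475.7 Ma); the excerpt puts that inside the Ordovician, 485.4–443.8 Ma.
Next in line is B (208.9 Ma), and 475.7 − 208.9 = 266.8 Myr.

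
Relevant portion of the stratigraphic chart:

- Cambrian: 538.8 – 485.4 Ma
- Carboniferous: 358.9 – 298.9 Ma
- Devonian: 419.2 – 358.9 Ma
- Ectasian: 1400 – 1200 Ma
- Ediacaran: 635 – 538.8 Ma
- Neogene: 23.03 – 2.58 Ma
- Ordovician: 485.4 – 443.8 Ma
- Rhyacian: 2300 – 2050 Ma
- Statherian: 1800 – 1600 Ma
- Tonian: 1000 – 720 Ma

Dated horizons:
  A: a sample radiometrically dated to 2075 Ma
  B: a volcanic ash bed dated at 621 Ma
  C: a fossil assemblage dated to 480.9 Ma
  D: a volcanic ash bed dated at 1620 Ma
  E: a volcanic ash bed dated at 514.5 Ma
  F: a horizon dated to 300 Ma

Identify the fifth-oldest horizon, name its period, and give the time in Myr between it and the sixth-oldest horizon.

Larger Ma means older, so oldest first: A 2075 > D 1620 > B 621 > E 514.5 > C 480.9 > F 300.
Counting 5 along gives C (480.9 Ma); the excerpt puts that inside the Ordovician, 485.4–443.8 Ma.
Next in line is F (300 Ma), and 480.9 − 300 = 180.9 Myr.

C, in the Ordovician; 180.9 million years to F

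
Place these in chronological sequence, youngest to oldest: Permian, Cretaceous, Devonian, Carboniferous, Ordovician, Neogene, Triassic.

Neogene, Cretaceous, Triassic, Permian, Carboniferous, Devonian, Ordovician

Group by era (each group listed oldest first) — Paleozoic: Ordovician, Devonian, Carboniferous, Permian; Mesozoic: Triassic, Cretaceous; Cenozoic: Neogene. The eras run Paleozoic → Mesozoic → Cenozoic. Concatenating the groups in that era order and then reversing gives youngest to oldest.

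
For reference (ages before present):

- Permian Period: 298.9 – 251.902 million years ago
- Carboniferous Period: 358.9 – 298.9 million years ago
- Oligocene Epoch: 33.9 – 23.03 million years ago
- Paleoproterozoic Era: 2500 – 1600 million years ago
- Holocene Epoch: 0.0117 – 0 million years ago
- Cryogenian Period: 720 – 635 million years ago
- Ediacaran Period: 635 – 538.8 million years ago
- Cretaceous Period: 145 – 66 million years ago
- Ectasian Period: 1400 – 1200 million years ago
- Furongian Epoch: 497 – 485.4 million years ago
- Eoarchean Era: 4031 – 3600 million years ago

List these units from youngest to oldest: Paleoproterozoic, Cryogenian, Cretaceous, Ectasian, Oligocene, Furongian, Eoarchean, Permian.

The oldest of these is Eoarchean (starts 4031 Ma) and the youngest is Oligocene (ends 23.03 Ma).
In between, by decreasing start age: Paleoproterozoic (2500), Ectasian (1400), Cryogenian (720), Furongian (497), Permian (298.9), Cretaceous (145).
Listing youngest first means reversing that sequence.

Oligocene, Cretaceous, Permian, Furongian, Cryogenian, Ectasian, Paleoproterozoic, Eoarchean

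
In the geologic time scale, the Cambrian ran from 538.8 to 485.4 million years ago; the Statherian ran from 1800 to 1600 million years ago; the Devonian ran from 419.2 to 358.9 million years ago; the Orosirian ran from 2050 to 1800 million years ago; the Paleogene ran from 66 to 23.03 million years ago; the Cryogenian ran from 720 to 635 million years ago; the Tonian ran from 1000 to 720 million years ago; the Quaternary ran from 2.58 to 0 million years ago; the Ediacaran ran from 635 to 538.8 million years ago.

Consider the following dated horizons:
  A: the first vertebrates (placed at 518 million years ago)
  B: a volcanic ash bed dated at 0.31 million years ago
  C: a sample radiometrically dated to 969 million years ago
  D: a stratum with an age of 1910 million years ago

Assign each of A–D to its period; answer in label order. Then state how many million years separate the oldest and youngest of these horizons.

Match each age against the start–end ranges in the excerpt: A = 518 Ma → Cambrian (538.8–485.4); B = 0.31 Ma → Quaternary (2.58–0); C = 969 Ma → Tonian (1000–720); D = 1910 Ma → Orosirian (2050–1800).
The largest age is 1910 Ma and the smallest is 0.31 Ma; their difference is 1909.69 Myr.

A — Cambrian; B — Quaternary; C — Tonian; D — Orosirian; span 1909.69 million years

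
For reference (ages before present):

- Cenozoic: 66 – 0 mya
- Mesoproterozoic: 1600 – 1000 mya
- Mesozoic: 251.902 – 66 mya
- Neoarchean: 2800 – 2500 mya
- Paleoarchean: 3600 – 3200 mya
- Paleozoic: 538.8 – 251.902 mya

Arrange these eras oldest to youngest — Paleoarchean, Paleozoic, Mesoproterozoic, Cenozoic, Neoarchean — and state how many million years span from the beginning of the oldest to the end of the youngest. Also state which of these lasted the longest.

From the excerpt: Paleoarchean 3600–3200; Paleozoic 538.8–251.902; Mesoproterozoic 1600–1000; Cenozoic 66–0; Neoarchean 2800–2500 (Ma).
Larger Ma is earlier, so the oldest is Paleoarchean and the youngest is Cenozoic; oldest to youngest: Paleoarchean, Neoarchean, Mesoproterozoic, Paleozoic, Cenozoic.
Oldest start 3600 minus youngest end 0 gives 3600 Myr overall.
Individual lengths (start − end): Paleozoic 286.898; Neoarchean 300; Paleoarchean 400; Mesoproterozoic 600; Cenozoic 66. The largest is Mesoproterozoic at 600 Myr.

Paleoarchean, Neoarchean, Mesoproterozoic, Paleozoic, Cenozoic; total span 3600 Myr; longest is Mesoproterozoic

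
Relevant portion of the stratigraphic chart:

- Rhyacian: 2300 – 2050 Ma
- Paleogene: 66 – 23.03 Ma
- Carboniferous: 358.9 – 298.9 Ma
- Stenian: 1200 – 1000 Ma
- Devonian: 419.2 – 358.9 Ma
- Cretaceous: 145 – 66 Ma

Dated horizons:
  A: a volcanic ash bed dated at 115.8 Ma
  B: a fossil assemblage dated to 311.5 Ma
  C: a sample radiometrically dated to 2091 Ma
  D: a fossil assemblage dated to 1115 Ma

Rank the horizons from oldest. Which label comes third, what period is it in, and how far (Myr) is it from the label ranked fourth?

B, in the Carboniferous; 195.7 million years to A

Larger Ma means older, so oldest first: C 2091 > D 1115 > B 311.5 > A 115.8.
Counting 3 along gives B (311.5 Ma); the excerpt puts that inside the Carboniferous, 358.9–298.9 Ma.
Next in line is A (115.8 Ma), and 311.5 − 115.8 = 195.7 Myr.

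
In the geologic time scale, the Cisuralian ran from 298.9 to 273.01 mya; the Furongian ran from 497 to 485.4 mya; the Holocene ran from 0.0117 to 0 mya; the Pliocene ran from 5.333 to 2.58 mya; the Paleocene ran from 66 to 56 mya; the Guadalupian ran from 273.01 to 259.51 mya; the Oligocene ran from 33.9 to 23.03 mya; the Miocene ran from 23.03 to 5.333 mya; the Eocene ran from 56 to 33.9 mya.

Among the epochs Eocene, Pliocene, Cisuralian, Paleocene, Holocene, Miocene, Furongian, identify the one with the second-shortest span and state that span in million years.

Pliocene, 2.753 million years

Durations: Eocene 22.1; Pliocene 2.753; Cisuralian 25.89; Paleocene 10; Holocene 0.0117; Miocene 17.697; Furongian 11.6 Myr.
Sorted shortest-first: Holocene (0.0117), Pliocene (2.753), Paleocene (10), Furongian (11.6), Miocene (17.697), Eocene (22.1), Cisuralian (25.89).
The second shortest is Pliocene at 2.753 Myr.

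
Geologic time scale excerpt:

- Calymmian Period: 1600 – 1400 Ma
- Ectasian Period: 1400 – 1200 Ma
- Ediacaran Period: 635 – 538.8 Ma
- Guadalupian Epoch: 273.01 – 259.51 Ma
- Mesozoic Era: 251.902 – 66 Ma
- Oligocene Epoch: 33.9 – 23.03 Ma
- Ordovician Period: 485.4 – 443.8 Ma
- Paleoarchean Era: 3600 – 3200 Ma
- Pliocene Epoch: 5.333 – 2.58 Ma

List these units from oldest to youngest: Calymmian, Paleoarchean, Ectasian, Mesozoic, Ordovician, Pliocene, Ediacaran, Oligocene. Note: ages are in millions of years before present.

Sorting by start age (descending Ma, since larger Ma = older): Paleoarchean began 3600, Calymmian began 1600, Ectasian began 1400, Ediacaran began 635, Ordovician began 485.4, Mesozoic began 251.902, Oligocene began 33.9, Pliocene began 5.333.

Paleoarchean, then Calymmian, then Ectasian, then Ediacaran, then Ordovician, then Mesozoic, then Oligocene, then Pliocene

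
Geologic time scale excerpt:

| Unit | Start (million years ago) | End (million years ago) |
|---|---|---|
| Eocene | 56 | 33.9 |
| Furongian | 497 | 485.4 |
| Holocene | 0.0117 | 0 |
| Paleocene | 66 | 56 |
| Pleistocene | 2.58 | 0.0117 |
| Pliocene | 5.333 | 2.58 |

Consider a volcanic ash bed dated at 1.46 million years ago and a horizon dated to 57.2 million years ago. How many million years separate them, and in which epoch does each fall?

55.74 million years apart; the first in the Pleistocene, the second in the Paleocene

Elapsed time: 57.2 − 1.46 = 55.74 Myr.
1.46 Ma lies within 2.58–0.0117 Ma: Pleistocene.
57.2 Ma lies within 66–56 Ma: Paleocene.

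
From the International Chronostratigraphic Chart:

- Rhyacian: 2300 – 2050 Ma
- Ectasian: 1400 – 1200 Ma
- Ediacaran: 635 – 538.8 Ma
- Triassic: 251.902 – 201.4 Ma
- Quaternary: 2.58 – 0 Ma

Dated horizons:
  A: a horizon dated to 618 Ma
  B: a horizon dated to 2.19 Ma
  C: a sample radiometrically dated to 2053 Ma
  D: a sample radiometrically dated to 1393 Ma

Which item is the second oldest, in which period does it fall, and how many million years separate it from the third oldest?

Larger Ma means older, so oldest first: C 2053 > D 1393 > A 618 > B 2.19.
Counting 2 along gives D (1393 Ma); the excerpt puts that inside the Ectasian, 1400–1200 Ma.
Next in line is A (618 Ma), and 1393 − 618 = 775 Myr.

D, in the Ectasian; 775 million years to A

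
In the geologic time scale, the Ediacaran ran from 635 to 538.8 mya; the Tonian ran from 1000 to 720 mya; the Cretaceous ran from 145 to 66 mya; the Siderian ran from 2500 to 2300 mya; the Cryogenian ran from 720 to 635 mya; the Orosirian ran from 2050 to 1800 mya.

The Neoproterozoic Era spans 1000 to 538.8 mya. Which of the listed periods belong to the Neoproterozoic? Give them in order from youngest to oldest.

Periods with both bounds inside 1000–538.8 Ma: Ediacaran (635–538.8), Cryogenian (720–635), Tonian (1000–720).

Ediacaran, Cryogenian, Tonian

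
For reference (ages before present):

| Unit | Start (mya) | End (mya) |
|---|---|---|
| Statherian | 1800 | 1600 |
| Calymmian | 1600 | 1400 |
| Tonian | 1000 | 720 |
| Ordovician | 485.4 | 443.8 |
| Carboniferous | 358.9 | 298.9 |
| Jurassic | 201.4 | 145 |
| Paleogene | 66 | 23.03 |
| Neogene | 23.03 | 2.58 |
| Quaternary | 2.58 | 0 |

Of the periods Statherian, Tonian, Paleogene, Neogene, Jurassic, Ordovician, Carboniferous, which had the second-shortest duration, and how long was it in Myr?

Ordovician, 41.6 million years

Durations: Statherian 200; Tonian 280; Paleogene 42.97; Neogene 20.45; Jurassic 56.4; Ordovician 41.6; Carboniferous 60 Myr.
Sorted shortest-first: Neogene (20.45), Ordovician (41.6), Paleogene (42.97), Jurassic (56.4), Carboniferous (60), Statherian (200), Tonian (280).
The second shortest is Ordovician at 41.6 Myr.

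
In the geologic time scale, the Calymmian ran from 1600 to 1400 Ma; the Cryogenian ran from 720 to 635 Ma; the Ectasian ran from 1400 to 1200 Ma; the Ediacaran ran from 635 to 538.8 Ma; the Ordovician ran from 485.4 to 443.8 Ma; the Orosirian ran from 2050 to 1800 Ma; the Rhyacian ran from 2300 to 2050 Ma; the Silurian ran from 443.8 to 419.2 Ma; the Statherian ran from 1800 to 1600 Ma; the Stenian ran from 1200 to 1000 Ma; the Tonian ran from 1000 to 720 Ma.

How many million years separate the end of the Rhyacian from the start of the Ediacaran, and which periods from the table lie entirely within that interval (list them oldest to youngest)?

1415 million years; Orosirian, Statherian, Calymmian, Ectasian, Stenian, Tonian, Cryogenian

End of Rhyacian = 2050 Ma; start of Ediacaran = 635 Ma.
Gap = 2050 − 635 = 1415 Myr.
Periods wholly inside 2050–635 Ma: Orosirian (2050–1800), Statherian (1800–1600), Calymmian (1600–1400), Ectasian (1400–1200), Stenian (1200–1000), Tonian (1000–720), Cryogenian (720–635).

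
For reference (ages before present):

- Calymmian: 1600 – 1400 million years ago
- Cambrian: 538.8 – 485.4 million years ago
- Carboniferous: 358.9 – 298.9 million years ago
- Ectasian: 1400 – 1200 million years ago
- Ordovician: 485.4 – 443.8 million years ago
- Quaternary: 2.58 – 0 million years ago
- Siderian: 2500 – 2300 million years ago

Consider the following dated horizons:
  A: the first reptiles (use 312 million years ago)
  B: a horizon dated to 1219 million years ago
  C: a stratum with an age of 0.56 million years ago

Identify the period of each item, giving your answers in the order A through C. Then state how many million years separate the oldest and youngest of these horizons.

A — Carboniferous; B — Ectasian; C — Quaternary; span 1218.44 million years

Match each age against the start–end ranges in the excerpt: A = 312 Ma → Carboniferous (358.9–298.9); B = 1219 Ma → Ectasian (1400–1200); C = 0.56 Ma → Quaternary (2.58–0).
The largest age is 1219 Ma and the smallest is 0.56 Ma; their difference is 1218.44 Myr.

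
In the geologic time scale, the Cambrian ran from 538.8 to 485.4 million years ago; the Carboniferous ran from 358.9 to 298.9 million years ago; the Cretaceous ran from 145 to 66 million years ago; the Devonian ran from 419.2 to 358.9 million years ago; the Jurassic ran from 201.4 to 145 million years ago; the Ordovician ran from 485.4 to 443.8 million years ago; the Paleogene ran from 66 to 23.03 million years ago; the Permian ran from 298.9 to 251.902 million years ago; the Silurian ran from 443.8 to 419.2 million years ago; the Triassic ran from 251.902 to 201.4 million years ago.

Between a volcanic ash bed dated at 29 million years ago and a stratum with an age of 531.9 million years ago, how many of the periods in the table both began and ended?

8

531.9 Ma sits inside the Cambrian (538.8–485.4) and 29 Ma inside the Paleogene (66–23.03); neither of those is wholly between the two dates.
The listed periods lying completely between them are Ordovician, Silurian, Devonian, Carboniferous, Permian, Triassic, Jurassic, Cretaceous — 8 in all.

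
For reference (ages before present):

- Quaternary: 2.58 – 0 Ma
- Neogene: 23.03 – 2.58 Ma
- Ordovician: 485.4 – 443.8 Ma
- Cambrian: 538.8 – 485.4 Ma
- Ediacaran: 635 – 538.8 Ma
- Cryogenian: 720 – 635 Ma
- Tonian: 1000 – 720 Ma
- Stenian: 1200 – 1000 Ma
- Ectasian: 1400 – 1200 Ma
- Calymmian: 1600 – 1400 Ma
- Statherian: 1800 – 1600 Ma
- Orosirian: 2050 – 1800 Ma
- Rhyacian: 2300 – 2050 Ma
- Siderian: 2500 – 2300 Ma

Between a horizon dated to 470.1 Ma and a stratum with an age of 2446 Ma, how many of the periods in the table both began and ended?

2446 Ma sits inside the Siderian (2500–2300) and 470.1 Ma inside the Ordovician (485.4–443.8); neither of those is wholly between the two dates.
The listed periods lying completely between them are Rhyacian, Orosirian, Statherian, Calymmian, Ectasian, Stenian, Tonian, Cryogenian, Ediacaran, Cambrian — 10 in all.

10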